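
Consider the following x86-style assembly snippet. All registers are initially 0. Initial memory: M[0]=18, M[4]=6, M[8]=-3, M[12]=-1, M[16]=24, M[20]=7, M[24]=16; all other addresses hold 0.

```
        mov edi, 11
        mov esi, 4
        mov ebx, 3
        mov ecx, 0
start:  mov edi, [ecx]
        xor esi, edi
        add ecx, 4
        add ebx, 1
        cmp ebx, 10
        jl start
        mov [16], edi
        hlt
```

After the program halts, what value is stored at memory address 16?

16

edi=11
esi=4
ebx=3
ecx=0
edi=M[0]=18
esi=4^18=22
ecx=0+4=4
ebx=3+1=4
cmp ebx, 10  (cmp 4,10)
jl start: taken
edi=M[4]=6
esi=22^6=16
ecx=4+4=8
ebx=4+1=5
cmp ebx, 10  (cmp 5,10)
jl start: taken
edi=M[8]=-3
esi=16^(-3)=-19
ecx=8+4=12
ebx=5+1=6
cmp ebx, 10  (cmp 6,10)
jl start: taken
edi=M[12]=-1
esi=(-19)^(-1)=18
ecx=12+4=16
ebx=6+1=7
cmp ebx, 10  (cmp 7,10)
jl start: taken
edi=M[16]=24
esi=18^24=10
ecx=16+4=20
ebx=7+1=8
cmp ebx, 10  (cmp 8,10)
jl start: taken
edi=M[20]=7
esi=10^7=13
ecx=20+4=24
ebx=8+1=9
cmp ebx, 10  (cmp 9,10)
jl start: taken
edi=M[24]=16
esi=13^16=29
ecx=24+4=28
ebx=9+1=10
cmp ebx, 10  (cmp 10,10)
jl start: not taken
mov [16], edi → M[16]=16
halt.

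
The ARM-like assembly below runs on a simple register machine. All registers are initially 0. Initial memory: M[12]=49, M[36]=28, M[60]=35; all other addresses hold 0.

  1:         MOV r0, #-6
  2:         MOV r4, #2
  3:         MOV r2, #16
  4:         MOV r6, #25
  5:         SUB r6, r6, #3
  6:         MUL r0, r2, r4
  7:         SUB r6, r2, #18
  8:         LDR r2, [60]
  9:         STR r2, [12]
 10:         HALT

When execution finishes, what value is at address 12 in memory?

35

r0=-6
r4=2
r2=16
r6=25
r6=25-3=22
r0=16*2=32
r6=16-18=-2
r2=M[60]=35
STR r2, [12] → M[12]=35
halt.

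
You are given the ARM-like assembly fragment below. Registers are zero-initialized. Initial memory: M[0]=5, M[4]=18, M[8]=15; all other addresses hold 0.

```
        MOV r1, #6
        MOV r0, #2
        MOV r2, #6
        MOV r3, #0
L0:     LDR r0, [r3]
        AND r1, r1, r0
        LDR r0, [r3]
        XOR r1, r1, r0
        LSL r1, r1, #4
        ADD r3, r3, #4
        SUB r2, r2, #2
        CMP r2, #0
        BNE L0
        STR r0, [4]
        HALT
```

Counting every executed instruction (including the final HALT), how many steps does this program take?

r1=6
r0=2
r2=6
r3=0
r0=M[0]=5
r1=6&5=4
r0=M[0]=5
r1=4^5=1
r1=1<<4=16
r3=0+4=4
r2=6-2=4
CMP r2, #0  (cmp 4,0)
BNE L0: taken
r0=M[4]=18
r1=16&18=16
r0=M[4]=18
r1=16^18=2
r1=2<<4=32
r3=4+4=8
r2=4-2=2
CMP r2, #0  (cmp 2,0)
BNE L0: taken
r0=M[8]=15
r1=32&15=0
r0=M[8]=15
r1=0^15=15
r1=15<<4=240
r3=8+4=12
r2=2-2=0
CMP r2, #0  (cmp 0,0)
BNE L0: not taken
STR r0, [4] → M[4]=15
halt.
Total executed instructions: 33.

33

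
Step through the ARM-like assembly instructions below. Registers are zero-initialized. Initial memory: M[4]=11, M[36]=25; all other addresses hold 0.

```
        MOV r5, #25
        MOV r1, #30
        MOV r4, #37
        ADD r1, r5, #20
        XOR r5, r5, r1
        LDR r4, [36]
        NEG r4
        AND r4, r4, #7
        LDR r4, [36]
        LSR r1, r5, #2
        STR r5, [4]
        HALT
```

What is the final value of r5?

r5=25
r1=30
r4=37
r1=25+20=45
r5=25^45=52
r4=M[36]=25
r4=-(25)=-25
r4=(-25)&7=7
r4=M[36]=25
r1=52>>2=13
STR r5, [4] → M[4]=52
halt.

52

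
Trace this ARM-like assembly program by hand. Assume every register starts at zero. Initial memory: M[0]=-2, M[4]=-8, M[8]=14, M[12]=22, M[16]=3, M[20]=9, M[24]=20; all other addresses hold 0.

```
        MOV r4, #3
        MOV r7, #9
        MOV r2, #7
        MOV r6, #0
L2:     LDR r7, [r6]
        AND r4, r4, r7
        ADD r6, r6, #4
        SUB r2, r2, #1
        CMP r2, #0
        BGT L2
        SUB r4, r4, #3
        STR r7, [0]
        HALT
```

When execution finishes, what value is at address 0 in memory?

20

after MOV r4, #3: r4=3
after MOV r7, #9: r7=9
after MOV r2, #7: r2=7
after MOV r6, #0: r6=0
after LDR r7, [r6]: r7=M[0]=-2
after AND r4, r4, r7: r4=3&(-2)=2
after ADD r6, r6, #4: r6=0+4=4
after SUB r2, r2, #1: r2=7-1=6
CMP r2, #0  (cmp 6,0)
BGT L2: taken
after LDR r7, [r6]: r7=M[4]=-8
after AND r4, r4, r7: r4=2&(-8)=0
after ADD r6, r6, #4: r6=4+4=8
after SUB r2, r2, #1: r2=6-1=5
CMP r2, #0  (cmp 5,0)
BGT L2: taken
after LDR r7, [r6]: r7=M[8]=14
after AND r4, r4, r7: r4=0&14=0
after ADD r6, r6, #4: r6=8+4=12
after SUB r2, r2, #1: r2=5-1=4
CMP r2, #0  (cmp 4,0)
BGT L2: taken
after LDR r7, [r6]: r7=M[12]=22
after AND r4, r4, r7: r4=0&22=0
after ADD r6, r6, #4: r6=12+4=16
after SUB r2, r2, #1: r2=4-1=3
CMP r2, #0  (cmp 3,0)
BGT L2: taken
after LDR r7, [r6]: r7=M[16]=3
after AND r4, r4, r7: r4=0&3=0
after ADD r6, r6, #4: r6=16+4=20
after SUB r2, r2, #1: r2=3-1=2
CMP r2, #0  (cmp 2,0)
BGT L2: taken
after LDR r7, [r6]: r7=M[20]=9
after AND r4, r4, r7: r4=0&9=0
after ADD r6, r6, #4: r6=20+4=24
after SUB r2, r2, #1: r2=2-1=1
CMP r2, #0  (cmp 1,0)
BGT L2: taken
after LDR r7, [r6]: r7=M[24]=20
after AND r4, r4, r7: r4=0&20=0
after ADD r6, r6, #4: r6=24+4=28
after SUB r2, r2, #1: r2=1-1=0
CMP r2, #0  (cmp 0,0)
BGT L2: not taken
after SUB r4, r4, #3: r4=0-3=-3
STR r7, [0] → M[0]=20
halt.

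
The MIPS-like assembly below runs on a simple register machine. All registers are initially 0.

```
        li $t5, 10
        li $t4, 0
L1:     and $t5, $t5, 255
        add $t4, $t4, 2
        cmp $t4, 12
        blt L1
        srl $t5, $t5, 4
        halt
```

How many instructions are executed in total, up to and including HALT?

28

after li $t5, 10: $t5=10
after li $t4, 0: $t4=0
after and $t5, $t5, 255: $t5=10&255=10
after add $t4, $t4, 2: $t4=0+2=2
cmp $t4, 12  (cmp 2,12)
blt L1: taken
after and $t5, $t5, 255: $t5=10&255=10
after add $t4, $t4, 2: $t4=2+2=4
cmp $t4, 12  (cmp 4,12)
blt L1: taken
after and $t5, $t5, 255: $t5=10&255=10
after add $t4, $t4, 2: $t4=4+2=6
cmp $t4, 12  (cmp 6,12)
blt L1: taken
after and $t5, $t5, 255: $t5=10&255=10
after add $t4, $t4, 2: $t4=6+2=8
cmp $t4, 12  (cmp 8,12)
blt L1: taken
after and $t5, $t5, 255: $t5=10&255=10
after add $t4, $t4, 2: $t4=8+2=10
cmp $t4, 12  (cmp 10,12)
blt L1: taken
after and $t5, $t5, 255: $t5=10&255=10
after add $t4, $t4, 2: $t4=10+2=12
cmp $t4, 12  (cmp 12,12)
blt L1: not taken
after srl $t5, $t5, 4: $t5=10>>4=0
halt.
Total executed instructions: 28.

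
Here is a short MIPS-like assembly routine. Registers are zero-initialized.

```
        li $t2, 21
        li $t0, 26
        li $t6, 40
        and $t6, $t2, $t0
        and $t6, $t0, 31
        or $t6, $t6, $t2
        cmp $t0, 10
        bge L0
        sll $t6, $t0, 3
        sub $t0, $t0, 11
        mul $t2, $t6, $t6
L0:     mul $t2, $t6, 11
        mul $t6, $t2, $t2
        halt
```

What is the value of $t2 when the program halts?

341

li $t2, 21 → $t2=21
li $t0, 26 → $t0=26
li $t6, 40 → $t6=40
and $t6, $t2, $t0 → $t6=21&26=16
and $t6, $t0, 31 → $t6=26&31=26
or $t6, $t6, $t2 → $t6=26|21=31
cmp $t0, 10  (cmp 26,10)
bge L0: taken
mul $t2, $t6, 11 → $t2=31*11=341
mul $t6, $t2, $t2 → $t6=341*341=116281
halt.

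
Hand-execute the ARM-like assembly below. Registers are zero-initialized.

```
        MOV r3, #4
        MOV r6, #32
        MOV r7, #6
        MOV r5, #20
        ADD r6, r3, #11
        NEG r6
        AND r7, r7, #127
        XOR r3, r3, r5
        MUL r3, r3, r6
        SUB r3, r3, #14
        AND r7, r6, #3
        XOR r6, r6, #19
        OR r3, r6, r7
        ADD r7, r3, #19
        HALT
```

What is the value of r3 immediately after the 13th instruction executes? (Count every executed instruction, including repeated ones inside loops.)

MOV r3, #4 → r3=4
MOV r6, #32 → r6=32
MOV r7, #6 → r7=6
MOV r5, #20 → r5=20
ADD r6, r3, #11 → r6=4+11=15
NEG r6 → r6=-(15)=-15
AND r7, r7, #127 → r7=6&127=6
XOR r3, r3, r5 → r3=4^20=16
MUL r3, r3, r6 → r3=16*(-15)=-240
SUB r3, r3, #14 → r3=(-240)-14=-254
AND r7, r6, #3 → r7=(-15)&3=1
XOR r6, r6, #19 → r6=(-15)^19=-30
OR r3, r6, r7 → r3=(-30)|1=-29
After step 13: r3 = -29.

-29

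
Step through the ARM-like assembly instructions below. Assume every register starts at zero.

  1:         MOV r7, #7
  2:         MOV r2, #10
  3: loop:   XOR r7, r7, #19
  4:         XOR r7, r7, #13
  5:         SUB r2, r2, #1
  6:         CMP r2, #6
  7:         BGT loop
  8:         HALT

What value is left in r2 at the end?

6

r7=7
r2=10
r7=7^19=20
r7=20^13=25
r2=10-1=9
CMP r2, #6  (cmp 9,6)
BGT loop: taken
r7=25^19=10
r7=10^13=7
r2=9-1=8
CMP r2, #6  (cmp 8,6)
BGT loop: taken
r7=7^19=20
r7=20^13=25
r2=8-1=7
CMP r2, #6  (cmp 7,6)
BGT loop: taken
r7=25^19=10
r7=10^13=7
r2=7-1=6
CMP r2, #6  (cmp 6,6)
BGT loop: not taken
halt.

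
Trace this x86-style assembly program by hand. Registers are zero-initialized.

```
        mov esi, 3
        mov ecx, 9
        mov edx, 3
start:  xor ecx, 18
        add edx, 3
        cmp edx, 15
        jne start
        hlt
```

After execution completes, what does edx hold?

15

after mov esi, 3: esi=3
after mov ecx, 9: ecx=9
after mov edx, 3: edx=3
after xor ecx, 18: ecx=9^18=27
after add edx, 3: edx=3+3=6
cmp edx, 15  (cmp 6,15)
jne start: taken
after xor ecx, 18: ecx=27^18=9
after add edx, 3: edx=6+3=9
cmp edx, 15  (cmp 9,15)
jne start: taken
after xor ecx, 18: ecx=9^18=27
after add edx, 3: edx=9+3=12
cmp edx, 15  (cmp 12,15)
jne start: taken
after xor ecx, 18: ecx=27^18=9
after add edx, 3: edx=12+3=15
cmp edx, 15  (cmp 15,15)
jne start: not taken
halt.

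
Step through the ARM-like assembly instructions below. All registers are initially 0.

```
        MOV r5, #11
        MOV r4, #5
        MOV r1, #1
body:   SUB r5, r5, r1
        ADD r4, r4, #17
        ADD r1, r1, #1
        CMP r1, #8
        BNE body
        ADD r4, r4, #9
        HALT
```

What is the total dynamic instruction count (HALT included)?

40

r5=11
r4=5
r1=1
r5=11-1=10
r4=5+17=22
r1=1+1=2
CMP r1, #8  (cmp 2,8)
BNE body: taken
r5=10-2=8
r4=22+17=39
r1=2+1=3
CMP r1, #8  (cmp 3,8)
BNE body: taken
r5=8-3=5
r4=39+17=56
r1=3+1=4
CMP r1, #8  (cmp 4,8)
BNE body: taken
r5=5-4=1
r4=56+17=73
r1=4+1=5
CMP r1, #8  (cmp 5,8)
BNE body: taken
r5=1-5=-4
r4=73+17=90
r1=5+1=6
CMP r1, #8  (cmp 6,8)
BNE body: taken
r5=(-4)-6=-10
r4=90+17=107
r1=6+1=7
CMP r1, #8  (cmp 7,8)
BNE body: taken
r5=(-10)-7=-17
r4=107+17=124
r1=7+1=8
CMP r1, #8  (cmp 8,8)
BNE body: not taken
r4=124+9=133
halt.
Total executed instructions: 40.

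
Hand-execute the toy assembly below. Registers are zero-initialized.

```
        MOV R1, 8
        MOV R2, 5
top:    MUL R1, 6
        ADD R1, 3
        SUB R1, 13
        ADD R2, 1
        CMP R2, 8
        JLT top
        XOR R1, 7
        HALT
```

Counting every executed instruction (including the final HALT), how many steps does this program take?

22

MOV R1, 8 → R1=8
MOV R2, 5 → R2=5
MUL R1, 6 → R1=8*6=48
ADD R1, 3 → R1=48+3=51
SUB R1, 13 → R1=51-13=38
ADD R2, 1 → R2=5+1=6
CMP R2, 8  (cmp 6,8)
JLT top: taken
MUL R1, 6 → R1=38*6=228
ADD R1, 3 → R1=228+3=231
SUB R1, 13 → R1=231-13=218
ADD R2, 1 → R2=6+1=7
CMP R2, 8  (cmp 7,8)
JLT top: taken
MUL R1, 6 → R1=218*6=1308
ADD R1, 3 → R1=1308+3=1311
SUB R1, 13 → R1=1311-13=1298
ADD R2, 1 → R2=7+1=8
CMP R2, 8  (cmp 8,8)
JLT top: not taken
XOR R1, 7 → R1=1298^7=1301
halt.
Total executed instructions: 22.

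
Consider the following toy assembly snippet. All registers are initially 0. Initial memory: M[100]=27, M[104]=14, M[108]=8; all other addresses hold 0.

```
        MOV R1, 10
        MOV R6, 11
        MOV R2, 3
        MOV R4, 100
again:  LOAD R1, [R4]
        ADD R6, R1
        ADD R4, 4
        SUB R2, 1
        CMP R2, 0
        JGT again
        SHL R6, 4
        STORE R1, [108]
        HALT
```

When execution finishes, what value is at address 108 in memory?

MOV R1, 10 → R1=10
MOV R6, 11 → R6=11
MOV R2, 3 → R2=3
MOV R4, 100 → R4=100
LOAD R1, [R4] → R1=M[100]=27
ADD R6, R1 → R6=11+27=38
ADD R4, 4 → R4=100+4=104
SUB R2, 1 → R2=3-1=2
CMP R2, 0  (cmp 2,0)
JGT again: taken
LOAD R1, [R4] → R1=M[104]=14
ADD R6, R1 → R6=38+14=52
ADD R4, 4 → R4=104+4=108
SUB R2, 1 → R2=2-1=1
CMP R2, 0  (cmp 1,0)
JGT again: taken
LOAD R1, [R4] → R1=M[108]=8
ADD R6, R1 → R6=52+8=60
ADD R4, 4 → R4=108+4=112
SUB R2, 1 → R2=1-1=0
CMP R2, 0  (cmp 0,0)
JGT again: not taken
SHL R6, 4 → R6=60<<4=960
STORE R1, [108] → M[108]=8
halt.

8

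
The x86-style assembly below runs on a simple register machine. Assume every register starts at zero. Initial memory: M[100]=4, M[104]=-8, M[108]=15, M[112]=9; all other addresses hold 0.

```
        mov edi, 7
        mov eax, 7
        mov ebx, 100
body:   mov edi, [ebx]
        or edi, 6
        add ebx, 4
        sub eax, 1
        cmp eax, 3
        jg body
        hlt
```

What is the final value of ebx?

after mov edi, 7: edi=7
after mov eax, 7: eax=7
after mov ebx, 100: ebx=100
after mov edi, [ebx]: edi=M[100]=4
after or edi, 6: edi=4|6=6
after add ebx, 4: ebx=100+4=104
after sub eax, 1: eax=7-1=6
cmp eax, 3  (cmp 6,3)
jg body: taken
after mov edi, [ebx]: edi=M[104]=-8
after or edi, 6: edi=(-8)|6=-2
after add ebx, 4: ebx=104+4=108
after sub eax, 1: eax=6-1=5
cmp eax, 3  (cmp 5,3)
jg body: taken
after mov edi, [ebx]: edi=M[108]=15
after or edi, 6: edi=15|6=15
after add ebx, 4: ebx=108+4=112
after sub eax, 1: eax=5-1=4
cmp eax, 3  (cmp 4,3)
jg body: taken
after mov edi, [ebx]: edi=M[112]=9
after or edi, 6: edi=9|6=15
after add ebx, 4: ebx=112+4=116
after sub eax, 1: eax=4-1=3
cmp eax, 3  (cmp 3,3)
jg body: not taken
halt.

116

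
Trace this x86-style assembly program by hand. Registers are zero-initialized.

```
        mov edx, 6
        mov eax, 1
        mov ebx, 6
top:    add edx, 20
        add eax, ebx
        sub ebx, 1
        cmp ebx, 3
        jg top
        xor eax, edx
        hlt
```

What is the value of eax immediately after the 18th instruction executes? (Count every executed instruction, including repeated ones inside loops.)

16

after mov edx, 6: edx=6
after mov eax, 1: eax=1
after mov ebx, 6: ebx=6
after add edx, 20: edx=6+20=26
after add eax, ebx: eax=1+6=7
after sub ebx, 1: ebx=6-1=5
cmp ebx, 3  (cmp 5,3)
jg top: taken
after add edx, 20: edx=26+20=46
after add eax, ebx: eax=7+5=12
after sub ebx, 1: ebx=5-1=4
cmp ebx, 3  (cmp 4,3)
jg top: taken
after add edx, 20: edx=46+20=66
after add eax, ebx: eax=12+4=16
after sub ebx, 1: ebx=4-1=3
cmp ebx, 3  (cmp 3,3)
jg top: not taken
After step 18: eax = 16.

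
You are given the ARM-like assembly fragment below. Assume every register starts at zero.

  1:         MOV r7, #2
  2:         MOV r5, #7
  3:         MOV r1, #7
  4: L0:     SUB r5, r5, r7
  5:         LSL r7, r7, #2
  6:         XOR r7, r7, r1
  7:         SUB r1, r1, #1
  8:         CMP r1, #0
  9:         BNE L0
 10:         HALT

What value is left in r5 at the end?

MOV r7, #2 → r7=2
MOV r5, #7 → r5=7
MOV r1, #7 → r1=7
SUB r5, r5, r7 → r5=7-2=5
LSL r7, r7, #2 → r7=2<<2=8
XOR r7, r7, r1 → r7=8^7=15
SUB r1, r1, #1 → r1=7-1=6
CMP r1, #0  (cmp 6,0)
BNE L0: taken
SUB r5, r5, r7 → r5=5-15=-10
LSL r7, r7, #2 → r7=15<<2=60
XOR r7, r7, r1 → r7=60^6=58
SUB r1, r1, #1 → r1=6-1=5
CMP r1, #0  (cmp 5,0)
BNE L0: taken
SUB r5, r5, r7 → r5=(-10)-58=-68
LSL r7, r7, #2 → r7=58<<2=232
XOR r7, r7, r1 → r7=232^5=237
SUB r1, r1, #1 → r1=5-1=4
CMP r1, #0  (cmp 4,0)
BNE L0: taken
SUB r5, r5, r7 → r5=(-68)-237=-305
LSL r7, r7, #2 → r7=237<<2=948
XOR r7, r7, r1 → r7=948^4=944
SUB r1, r1, #1 → r1=4-1=3
CMP r1, #0  (cmp 3,0)
BNE L0: taken
SUB r5, r5, r7 → r5=(-305)-944=-1249
LSL r7, r7, #2 → r7=944<<2=3776
XOR r7, r7, r1 → r7=3776^3=3779
SUB r1, r1, #1 → r1=3-1=2
CMP r1, #0  (cmp 2,0)
BNE L0: taken
SUB r5, r5, r7 → r5=(-1249)-3779=-5028
LSL r7, r7, #2 → r7=3779<<2=15116
XOR r7, r7, r1 → r7=15116^2=15118
SUB r1, r1, #1 → r1=2-1=1
CMP r1, #0  (cmp 1,0)
BNE L0: taken
SUB r5, r5, r7 → r5=(-5028)-15118=-20146
LSL r7, r7, #2 → r7=15118<<2=60472
XOR r7, r7, r1 → r7=60472^1=60473
SUB r1, r1, #1 → r1=1-1=0
CMP r1, #0  (cmp 0,0)
BNE L0: not taken
halt.

-20146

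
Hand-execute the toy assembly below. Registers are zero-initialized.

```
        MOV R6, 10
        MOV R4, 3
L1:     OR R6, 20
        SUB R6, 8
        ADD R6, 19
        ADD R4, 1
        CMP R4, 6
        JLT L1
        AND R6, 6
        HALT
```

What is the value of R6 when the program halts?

6

after MOV R6, 10: R6=10
after MOV R4, 3: R4=3
after OR R6, 20: R6=10|20=30
after SUB R6, 8: R6=30-8=22
after ADD R6, 19: R6=22+19=41
after ADD R4, 1: R4=3+1=4
CMP R4, 6  (cmp 4,6)
JLT L1: taken
after OR R6, 20: R6=41|20=61
after SUB R6, 8: R6=61-8=53
after ADD R6, 19: R6=53+19=72
after ADD R4, 1: R4=4+1=5
CMP R4, 6  (cmp 5,6)
JLT L1: taken
after OR R6, 20: R6=72|20=92
after SUB R6, 8: R6=92-8=84
after ADD R6, 19: R6=84+19=103
after ADD R4, 1: R4=5+1=6
CMP R4, 6  (cmp 6,6)
JLT L1: not taken
after AND R6, 6: R6=103&6=6
halt.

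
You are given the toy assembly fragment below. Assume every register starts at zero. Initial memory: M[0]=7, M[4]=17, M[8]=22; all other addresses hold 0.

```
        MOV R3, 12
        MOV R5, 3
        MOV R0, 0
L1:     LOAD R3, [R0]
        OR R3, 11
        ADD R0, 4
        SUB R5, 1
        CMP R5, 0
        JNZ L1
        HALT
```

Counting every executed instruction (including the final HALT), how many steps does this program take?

MOV R3, 12 → R3=12
MOV R5, 3 → R5=3
MOV R0, 0 → R0=0
LOAD R3, [R0] → R3=M[0]=7
OR R3, 11 → R3=7|11=15
ADD R0, 4 → R0=0+4=4
SUB R5, 1 → R5=3-1=2
CMP R5, 0  (cmp 2,0)
JNZ L1: taken
LOAD R3, [R0] → R3=M[4]=17
OR R3, 11 → R3=17|11=27
ADD R0, 4 → R0=4+4=8
SUB R5, 1 → R5=2-1=1
CMP R5, 0  (cmp 1,0)
JNZ L1: taken
LOAD R3, [R0] → R3=M[8]=22
OR R3, 11 → R3=22|11=31
ADD R0, 4 → R0=8+4=12
SUB R5, 1 → R5=1-1=0
CMP R5, 0  (cmp 0,0)
JNZ L1: not taken
halt.
Total executed instructions: 22.

22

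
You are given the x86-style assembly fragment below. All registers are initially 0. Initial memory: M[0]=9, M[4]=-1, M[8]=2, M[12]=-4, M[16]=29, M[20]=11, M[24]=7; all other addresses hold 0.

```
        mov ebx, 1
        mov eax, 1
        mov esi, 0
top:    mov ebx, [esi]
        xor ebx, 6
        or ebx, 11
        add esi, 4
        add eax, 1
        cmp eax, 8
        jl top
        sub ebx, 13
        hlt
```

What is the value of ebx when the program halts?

-2

after mov ebx, 1: ebx=1
after mov eax, 1: eax=1
after mov esi, 0: esi=0
after mov ebx, [esi]: ebx=M[0]=9
after xor ebx, 6: ebx=9^6=15
after or ebx, 11: ebx=15|11=15
after add esi, 4: esi=0+4=4
after add eax, 1: eax=1+1=2
cmp eax, 8  (cmp 2,8)
jl top: taken
after mov ebx, [esi]: ebx=M[4]=-1
after xor ebx, 6: ebx=(-1)^6=-7
after or ebx, 11: ebx=(-7)|11=-5
after add esi, 4: esi=4+4=8
after add eax, 1: eax=2+1=3
cmp eax, 8  (cmp 3,8)
jl top: taken
after mov ebx, [esi]: ebx=M[8]=2
after xor ebx, 6: ebx=2^6=4
after or ebx, 11: ebx=4|11=15
after add esi, 4: esi=8+4=12
after add eax, 1: eax=3+1=4
cmp eax, 8  (cmp 4,8)
jl top: taken
after mov ebx, [esi]: ebx=M[12]=-4
after xor ebx, 6: ebx=(-4)^6=-6
after or ebx, 11: ebx=(-6)|11=-5
after add esi, 4: esi=12+4=16
after add eax, 1: eax=4+1=5
cmp eax, 8  (cmp 5,8)
jl top: taken
after mov ebx, [esi]: ebx=M[16]=29
after xor ebx, 6: ebx=29^6=27
after or ebx, 11: ebx=27|11=27
after add esi, 4: esi=16+4=20
after add eax, 1: eax=5+1=6
cmp eax, 8  (cmp 6,8)
jl top: taken
after mov ebx, [esi]: ebx=M[20]=11
after xor ebx, 6: ebx=11^6=13
after or ebx, 11: ebx=13|11=15
after add esi, 4: esi=20+4=24
after add eax, 1: eax=6+1=7
cmp eax, 8  (cmp 7,8)
jl top: taken
after mov ebx, [esi]: ebx=M[24]=7
after xor ebx, 6: ebx=7^6=1
after or ebx, 11: ebx=1|11=11
after add esi, 4: esi=24+4=28
after add eax, 1: eax=7+1=8
cmp eax, 8  (cmp 8,8)
jl top: not taken
after sub ebx, 13: ebx=11-13=-2
halt.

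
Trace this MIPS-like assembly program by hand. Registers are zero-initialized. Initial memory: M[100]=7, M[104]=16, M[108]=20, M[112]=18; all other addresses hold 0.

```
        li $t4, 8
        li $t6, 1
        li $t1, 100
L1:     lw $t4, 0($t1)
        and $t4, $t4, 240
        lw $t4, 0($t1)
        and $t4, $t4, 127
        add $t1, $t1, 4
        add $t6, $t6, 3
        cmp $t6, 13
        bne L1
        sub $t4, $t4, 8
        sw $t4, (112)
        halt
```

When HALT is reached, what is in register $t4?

10

li $t4, 8 → $t4=8
li $t6, 1 → $t6=1
li $t1, 100 → $t1=100
lw $t4, 0($t1) → $t4=M[100]=7
and $t4, $t4, 240 → $t4=7&240=0
lw $t4, 0($t1) → $t4=M[100]=7
and $t4, $t4, 127 → $t4=7&127=7
add $t1, $t1, 4 → $t1=100+4=104
add $t6, $t6, 3 → $t6=1+3=4
cmp $t6, 13  (cmp 4,13)
bne L1: taken
lw $t4, 0($t1) → $t4=M[104]=16
and $t4, $t4, 240 → $t4=16&240=16
lw $t4, 0($t1) → $t4=M[104]=16
and $t4, $t4, 127 → $t4=16&127=16
add $t1, $t1, 4 → $t1=104+4=108
add $t6, $t6, 3 → $t6=4+3=7
cmp $t6, 13  (cmp 7,13)
bne L1: taken
lw $t4, 0($t1) → $t4=M[108]=20
and $t4, $t4, 240 → $t4=20&240=16
lw $t4, 0($t1) → $t4=M[108]=20
and $t4, $t4, 127 → $t4=20&127=20
add $t1, $t1, 4 → $t1=108+4=112
add $t6, $t6, 3 → $t6=7+3=10
cmp $t6, 13  (cmp 10,13)
bne L1: taken
lw $t4, 0($t1) → $t4=M[112]=18
and $t4, $t4, 240 → $t4=18&240=16
lw $t4, 0($t1) → $t4=M[112]=18
and $t4, $t4, 127 → $t4=18&127=18
add $t1, $t1, 4 → $t1=112+4=116
add $t6, $t6, 3 → $t6=10+3=13
cmp $t6, 13  (cmp 13,13)
bne L1: not taken
sub $t4, $t4, 8 → $t4=18-8=10
sw $t4, (112) → M[112]=10
halt.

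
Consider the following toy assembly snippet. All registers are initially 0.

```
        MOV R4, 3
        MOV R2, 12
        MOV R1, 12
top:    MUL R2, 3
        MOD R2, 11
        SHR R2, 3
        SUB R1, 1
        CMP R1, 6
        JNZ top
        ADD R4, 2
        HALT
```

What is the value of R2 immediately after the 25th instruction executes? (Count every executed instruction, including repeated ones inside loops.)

0

after MOV R4, 3: R4=3
after MOV R2, 12: R2=12
after MOV R1, 12: R1=12
after MUL R2, 3: R2=12*3=36
after MOD R2, 11: R2=36%11=3
after SHR R2, 3: R2=3>>3=0
after SUB R1, 1: R1=12-1=11
CMP R1, 6  (cmp 11,6)
JNZ top: taken
after MUL R2, 3: R2=0*3=0
after MOD R2, 11: R2=0%11=0
after SHR R2, 3: R2=0>>3=0
after SUB R1, 1: R1=11-1=10
CMP R1, 6  (cmp 10,6)
JNZ top: taken
after MUL R2, 3: R2=0*3=0
after MOD R2, 11: R2=0%11=0
after SHR R2, 3: R2=0>>3=0
after SUB R1, 1: R1=10-1=9
CMP R1, 6  (cmp 9,6)
JNZ top: taken
after MUL R2, 3: R2=0*3=0
after MOD R2, 11: R2=0%11=0
after SHR R2, 3: R2=0>>3=0
after SUB R1, 1: R1=9-1=8
After step 25: R2 = 0.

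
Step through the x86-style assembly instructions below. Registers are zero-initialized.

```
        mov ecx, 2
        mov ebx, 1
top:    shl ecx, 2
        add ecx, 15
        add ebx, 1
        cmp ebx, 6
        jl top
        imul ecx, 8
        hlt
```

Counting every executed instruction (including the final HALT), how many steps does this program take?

after mov ecx, 2: ecx=2
after mov ebx, 1: ebx=1
after shl ecx, 2: ecx=2<<2=8
after add ecx, 15: ecx=8+15=23
after add ebx, 1: ebx=1+1=2
cmp ebx, 6  (cmp 2,6)
jl top: taken
after shl ecx, 2: ecx=23<<2=92
after add ecx, 15: ecx=92+15=107
after add ebx, 1: ebx=2+1=3
cmp ebx, 6  (cmp 3,6)
jl top: taken
after shl ecx, 2: ecx=107<<2=428
after add ecx, 15: ecx=428+15=443
after add ebx, 1: ebx=3+1=4
cmp ebx, 6  (cmp 4,6)
jl top: taken
after shl ecx, 2: ecx=443<<2=1772
after add ecx, 15: ecx=1772+15=1787
after add ebx, 1: ebx=4+1=5
cmp ebx, 6  (cmp 5,6)
jl top: taken
after shl ecx, 2: ecx=1787<<2=7148
after add ecx, 15: ecx=7148+15=7163
after add ebx, 1: ebx=5+1=6
cmp ebx, 6  (cmp 6,6)
jl top: not taken
after imul ecx, 8: ecx=7163*8=57304
halt.
Total executed instructions: 29.

29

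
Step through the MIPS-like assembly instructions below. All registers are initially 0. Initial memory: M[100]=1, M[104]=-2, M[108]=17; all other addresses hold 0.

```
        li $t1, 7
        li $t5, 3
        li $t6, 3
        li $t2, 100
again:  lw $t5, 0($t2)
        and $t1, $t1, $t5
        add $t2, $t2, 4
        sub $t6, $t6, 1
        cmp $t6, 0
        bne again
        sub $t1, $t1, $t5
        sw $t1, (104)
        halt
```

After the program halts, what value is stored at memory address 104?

-17

after li $t1, 7: $t1=7
after li $t5, 3: $t5=3
after li $t6, 3: $t6=3
after li $t2, 100: $t2=100
after lw $t5, 0($t2): $t5=M[100]=1
after and $t1, $t1, $t5: $t1=7&1=1
after add $t2, $t2, 4: $t2=100+4=104
after sub $t6, $t6, 1: $t6=3-1=2
cmp $t6, 0  (cmp 2,0)
bne again: taken
after lw $t5, 0($t2): $t5=M[104]=-2
after and $t1, $t1, $t5: $t1=1&(-2)=0
after add $t2, $t2, 4: $t2=104+4=108
after sub $t6, $t6, 1: $t6=2-1=1
cmp $t6, 0  (cmp 1,0)
bne again: taken
after lw $t5, 0($t2): $t5=M[108]=17
after and $t1, $t1, $t5: $t1=0&17=0
after add $t2, $t2, 4: $t2=108+4=112
after sub $t6, $t6, 1: $t6=1-1=0
cmp $t6, 0  (cmp 0,0)
bne again: not taken
after sub $t1, $t1, $t5: $t1=0-17=-17
sw $t1, (104) → M[104]=-17
halt.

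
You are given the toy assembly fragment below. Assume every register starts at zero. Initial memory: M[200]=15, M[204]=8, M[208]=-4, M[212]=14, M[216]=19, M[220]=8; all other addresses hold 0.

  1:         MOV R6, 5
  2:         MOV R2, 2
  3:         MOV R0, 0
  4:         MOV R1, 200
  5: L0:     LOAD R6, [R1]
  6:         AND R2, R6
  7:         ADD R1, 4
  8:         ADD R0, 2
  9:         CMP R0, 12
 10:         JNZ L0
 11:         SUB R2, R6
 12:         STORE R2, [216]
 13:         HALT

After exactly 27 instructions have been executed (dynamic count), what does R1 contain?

216

after MOV R6, 5: R6=5
after MOV R2, 2: R2=2
after MOV R0, 0: R0=0
after MOV R1, 200: R1=200
after LOAD R6, [R1]: R6=M[200]=15
after AND R2, R6: R2=2&15=2
after ADD R1, 4: R1=200+4=204
after ADD R0, 2: R0=0+2=2
CMP R0, 12  (cmp 2,12)
JNZ L0: taken
after LOAD R6, [R1]: R6=M[204]=8
after AND R2, R6: R2=2&8=0
after ADD R1, 4: R1=204+4=208
after ADD R0, 2: R0=2+2=4
CMP R0, 12  (cmp 4,12)
JNZ L0: taken
after LOAD R6, [R1]: R6=M[208]=-4
after AND R2, R6: R2=0&(-4)=0
after ADD R1, 4: R1=208+4=212
after ADD R0, 2: R0=4+2=6
CMP R0, 12  (cmp 6,12)
JNZ L0: taken
after LOAD R6, [R1]: R6=M[212]=14
after AND R2, R6: R2=0&14=0
after ADD R1, 4: R1=212+4=216
after ADD R0, 2: R0=6+2=8
CMP R0, 12  (cmp 8,12)
After step 27: R1 = 216.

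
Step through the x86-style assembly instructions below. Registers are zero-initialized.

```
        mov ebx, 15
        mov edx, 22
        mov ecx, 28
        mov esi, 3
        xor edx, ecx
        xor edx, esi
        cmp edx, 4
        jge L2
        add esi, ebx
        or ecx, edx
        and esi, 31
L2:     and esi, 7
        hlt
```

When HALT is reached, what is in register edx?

ebx=15
edx=22
ecx=28
esi=3
edx=22^28=10
edx=10^3=9
cmp edx, 4  (cmp 9,4)
jge L2: taken
esi=3&7=3
halt.

9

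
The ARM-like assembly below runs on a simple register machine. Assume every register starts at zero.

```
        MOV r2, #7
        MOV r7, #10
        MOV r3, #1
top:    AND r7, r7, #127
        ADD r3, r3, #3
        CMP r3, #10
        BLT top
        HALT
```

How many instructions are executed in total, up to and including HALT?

after MOV r2, #7: r2=7
after MOV r7, #10: r7=10
after MOV r3, #1: r3=1
after AND r7, r7, #127: r7=10&127=10
after ADD r3, r3, #3: r3=1+3=4
CMP r3, #10  (cmp 4,10)
BLT top: taken
after AND r7, r7, #127: r7=10&127=10
after ADD r3, r3, #3: r3=4+3=7
CMP r3, #10  (cmp 7,10)
BLT top: taken
after AND r7, r7, #127: r7=10&127=10
after ADD r3, r3, #3: r3=7+3=10
CMP r3, #10  (cmp 10,10)
BLT top: not taken
halt.
Total executed instructions: 16.

16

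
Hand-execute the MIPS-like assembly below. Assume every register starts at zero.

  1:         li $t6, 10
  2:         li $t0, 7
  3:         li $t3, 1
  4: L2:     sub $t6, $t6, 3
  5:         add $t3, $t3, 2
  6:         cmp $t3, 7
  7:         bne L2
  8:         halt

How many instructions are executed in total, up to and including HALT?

16

after li $t6, 10: $t6=10
after li $t0, 7: $t0=7
after li $t3, 1: $t3=1
after sub $t6, $t6, 3: $t6=10-3=7
after add $t3, $t3, 2: $t3=1+2=3
cmp $t3, 7  (cmp 3,7)
bne L2: taken
after sub $t6, $t6, 3: $t6=7-3=4
after add $t3, $t3, 2: $t3=3+2=5
cmp $t3, 7  (cmp 5,7)
bne L2: taken
after sub $t6, $t6, 3: $t6=4-3=1
after add $t3, $t3, 2: $t3=5+2=7
cmp $t3, 7  (cmp 7,7)
bne L2: not taken
halt.
Total executed instructions: 16.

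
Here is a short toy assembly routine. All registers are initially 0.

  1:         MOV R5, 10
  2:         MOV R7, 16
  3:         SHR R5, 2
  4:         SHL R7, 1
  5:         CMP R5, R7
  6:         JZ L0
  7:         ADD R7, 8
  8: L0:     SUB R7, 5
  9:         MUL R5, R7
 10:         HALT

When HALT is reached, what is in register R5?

MOV R5, 10 → R5=10
MOV R7, 16 → R7=16
SHR R5, 2 → R5=10>>2=2
SHL R7, 1 → R7=16<<1=32
CMP R5, R7  (cmp 2,32)
JZ L0: not taken
ADD R7, 8 → R7=32+8=40
SUB R7, 5 → R7=40-5=35
MUL R5, R7 → R5=2*35=70
halt.

70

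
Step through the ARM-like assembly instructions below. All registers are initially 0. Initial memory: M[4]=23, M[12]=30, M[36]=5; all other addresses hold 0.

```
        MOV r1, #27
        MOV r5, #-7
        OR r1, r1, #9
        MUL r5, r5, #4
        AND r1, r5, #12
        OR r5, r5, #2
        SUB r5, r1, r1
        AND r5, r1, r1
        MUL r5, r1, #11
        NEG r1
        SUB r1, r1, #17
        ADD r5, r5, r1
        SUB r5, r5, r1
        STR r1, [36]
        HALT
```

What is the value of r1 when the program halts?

-21

MOV r1, #27 → r1=27
MOV r5, #-7 → r5=-7
OR r1, r1, #9 → r1=27|9=27
MUL r5, r5, #4 → r5=(-7)*4=-28
AND r1, r5, #12 → r1=(-28)&12=4
OR r5, r5, #2 → r5=(-28)|2=-26
SUB r5, r1, r1 → r5=4-4=0
AND r5, r1, r1 → r5=4&4=4
MUL r5, r1, #11 → r5=4*11=44
NEG r1 → r1=-(4)=-4
SUB r1, r1, #17 → r1=(-4)-17=-21
ADD r5, r5, r1 → r5=44+(-21)=23
SUB r5, r5, r1 → r5=23-(-21)=44
STR r1, [36] → M[36]=-21
halt.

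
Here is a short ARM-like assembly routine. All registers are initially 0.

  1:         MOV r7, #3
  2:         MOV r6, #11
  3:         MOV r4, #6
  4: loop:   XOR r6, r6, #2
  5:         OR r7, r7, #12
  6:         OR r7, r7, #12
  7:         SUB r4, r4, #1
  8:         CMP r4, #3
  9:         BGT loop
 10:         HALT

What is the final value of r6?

9

r7=3
r6=11
r4=6
r6=11^2=9
r7=3|12=15
r7=15|12=15
r4=6-1=5
CMP r4, #3  (cmp 5,3)
BGT loop: taken
r6=9^2=11
r7=15|12=15
r7=15|12=15
r4=5-1=4
CMP r4, #3  (cmp 4,3)
BGT loop: taken
r6=11^2=9
r7=15|12=15
r7=15|12=15
r4=4-1=3
CMP r4, #3  (cmp 3,3)
BGT loop: not taken
halt.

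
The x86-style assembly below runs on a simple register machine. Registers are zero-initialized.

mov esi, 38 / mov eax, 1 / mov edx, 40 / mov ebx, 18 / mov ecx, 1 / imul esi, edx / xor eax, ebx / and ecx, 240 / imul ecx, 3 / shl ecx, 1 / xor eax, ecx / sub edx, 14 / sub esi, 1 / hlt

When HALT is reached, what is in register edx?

esi=38
eax=1
edx=40
ebx=18
ecx=1
esi=38*40=1520
eax=1^18=19
ecx=1&240=0
ecx=0*3=0
ecx=0<<1=0
eax=19^0=19
edx=40-14=26
esi=1520-1=1519
halt.

26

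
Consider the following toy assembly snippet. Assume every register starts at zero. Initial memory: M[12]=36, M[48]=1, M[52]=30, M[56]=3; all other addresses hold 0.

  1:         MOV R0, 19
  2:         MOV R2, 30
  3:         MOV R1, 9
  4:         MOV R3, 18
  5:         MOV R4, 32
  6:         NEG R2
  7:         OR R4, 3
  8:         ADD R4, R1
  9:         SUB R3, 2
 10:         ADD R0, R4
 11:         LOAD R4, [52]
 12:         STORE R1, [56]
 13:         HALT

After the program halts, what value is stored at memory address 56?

after MOV R0, 19: R0=19
after MOV R2, 30: R2=30
after MOV R1, 9: R1=9
after MOV R3, 18: R3=18
after MOV R4, 32: R4=32
after NEG R2: R2=-(30)=-30
after OR R4, 3: R4=32|3=35
after ADD R4, R1: R4=35+9=44
after SUB R3, 2: R3=18-2=16
after ADD R0, R4: R0=19+44=63
after LOAD R4, [52]: R4=M[52]=30
STORE R1, [56] → M[56]=9
halt.

9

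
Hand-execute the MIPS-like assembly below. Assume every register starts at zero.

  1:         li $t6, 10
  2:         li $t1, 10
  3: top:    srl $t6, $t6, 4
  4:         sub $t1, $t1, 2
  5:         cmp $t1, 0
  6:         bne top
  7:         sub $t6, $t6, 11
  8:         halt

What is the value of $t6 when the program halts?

$t6=10
$t1=10
$t6=10>>4=0
$t1=10-2=8
cmp $t1, 0  (cmp 8,0)
bne top: taken
$t6=0>>4=0
$t1=8-2=6
cmp $t1, 0  (cmp 6,0)
bne top: taken
$t6=0>>4=0
$t1=6-2=4
cmp $t1, 0  (cmp 4,0)
bne top: taken
$t6=0>>4=0
$t1=4-2=2
cmp $t1, 0  (cmp 2,0)
bne top: taken
$t6=0>>4=0
$t1=2-2=0
cmp $t1, 0  (cmp 0,0)
bne top: not taken
$t6=0-11=-11
halt.

-11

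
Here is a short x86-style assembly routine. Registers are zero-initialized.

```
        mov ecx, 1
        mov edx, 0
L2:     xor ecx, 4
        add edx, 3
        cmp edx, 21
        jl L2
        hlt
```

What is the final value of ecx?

5

mov ecx, 1 → ecx=1
mov edx, 0 → edx=0
xor ecx, 4 → ecx=1^4=5
add edx, 3 → edx=0+3=3
cmp edx, 21  (cmp 3,21)
jl L2: taken
xor ecx, 4 → ecx=5^4=1
add edx, 3 → edx=3+3=6
cmp edx, 21  (cmp 6,21)
jl L2: taken
xor ecx, 4 → ecx=1^4=5
add edx, 3 → edx=6+3=9
cmp edx, 21  (cmp 9,21)
jl L2: taken
xor ecx, 4 → ecx=5^4=1
add edx, 3 → edx=9+3=12
cmp edx, 21  (cmp 12,21)
jl L2: taken
xor ecx, 4 → ecx=1^4=5
add edx, 3 → edx=12+3=15
cmp edx, 21  (cmp 15,21)
jl L2: taken
xor ecx, 4 → ecx=5^4=1
add edx, 3 → edx=15+3=18
cmp edx, 21  (cmp 18,21)
jl L2: taken
xor ecx, 4 → ecx=1^4=5
add edx, 3 → edx=18+3=21
cmp edx, 21  (cmp 21,21)
jl L2: not taken
halt.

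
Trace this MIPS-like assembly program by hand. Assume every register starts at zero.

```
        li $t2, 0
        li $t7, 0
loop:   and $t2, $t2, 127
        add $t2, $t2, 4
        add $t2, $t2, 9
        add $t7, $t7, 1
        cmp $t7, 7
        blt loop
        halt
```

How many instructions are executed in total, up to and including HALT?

$t2=0
$t7=0
$t2=0&127=0
$t2=0+4=4
$t2=4+9=13
$t7=0+1=1
cmp $t7, 7  (cmp 1,7)
blt loop: taken
$t2=13&127=13
$t2=13+4=17
$t2=17+9=26
$t7=1+1=2
cmp $t7, 7  (cmp 2,7)
blt loop: taken
$t2=26&127=26
$t2=26+4=30
$t2=30+9=39
$t7=2+1=3
cmp $t7, 7  (cmp 3,7)
blt loop: taken
$t2=39&127=39
$t2=39+4=43
$t2=43+9=52
$t7=3+1=4
cmp $t7, 7  (cmp 4,7)
blt loop: taken
$t2=52&127=52
$t2=52+4=56
$t2=56+9=65
$t7=4+1=5
cmp $t7, 7  (cmp 5,7)
blt loop: taken
$t2=65&127=65
$t2=65+4=69
$t2=69+9=78
$t7=5+1=6
cmp $t7, 7  (cmp 6,7)
blt loop: taken
$t2=78&127=78
$t2=78+4=82
$t2=82+9=91
$t7=6+1=7
cmp $t7, 7  (cmp 7,7)
blt loop: not taken
halt.
Total executed instructions: 45.

45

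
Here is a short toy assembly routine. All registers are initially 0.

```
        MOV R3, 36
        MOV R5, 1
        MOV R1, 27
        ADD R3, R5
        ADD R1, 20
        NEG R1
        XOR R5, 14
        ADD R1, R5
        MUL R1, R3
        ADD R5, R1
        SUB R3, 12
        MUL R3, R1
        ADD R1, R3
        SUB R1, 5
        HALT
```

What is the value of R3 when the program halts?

-29600

MOV R3, 36 → R3=36
MOV R5, 1 → R5=1
MOV R1, 27 → R1=27
ADD R3, R5 → R3=36+1=37
ADD R1, 20 → R1=27+20=47
NEG R1 → R1=-(47)=-47
XOR R5, 14 → R5=1^14=15
ADD R1, R5 → R1=(-47)+15=-32
MUL R1, R3 → R1=(-32)*37=-1184
ADD R5, R1 → R5=15+(-1184)=-1169
SUB R3, 12 → R3=37-12=25
MUL R3, R1 → R3=25*(-1184)=-29600
ADD R1, R3 → R1=(-1184)+(-29600)=-30784
SUB R1, 5 → R1=(-30784)-5=-30789
halt.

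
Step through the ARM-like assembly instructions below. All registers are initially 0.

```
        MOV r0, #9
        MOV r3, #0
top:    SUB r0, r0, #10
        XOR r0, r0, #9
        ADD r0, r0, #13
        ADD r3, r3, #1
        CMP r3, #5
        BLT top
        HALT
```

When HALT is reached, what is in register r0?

MOV r0, #9 → r0=9
MOV r3, #0 → r3=0
SUB r0, r0, #10 → r0=9-10=-1
XOR r0, r0, #9 → r0=(-1)^9=-10
ADD r0, r0, #13 → r0=(-10)+13=3
ADD r3, r3, #1 → r3=0+1=1
CMP r3, #5  (cmp 1,5)
BLT top: taken
SUB r0, r0, #10 → r0=3-10=-7
XOR r0, r0, #9 → r0=(-7)^9=-16
ADD r0, r0, #13 → r0=(-16)+13=-3
ADD r3, r3, #1 → r3=1+1=2
CMP r3, #5  (cmp 2,5)
BLT top: taken
SUB r0, r0, #10 → r0=(-3)-10=-13
XOR r0, r0, #9 → r0=(-13)^9=-6
ADD r0, r0, #13 → r0=(-6)+13=7
ADD r3, r3, #1 → r3=2+1=3
CMP r3, #5  (cmp 3,5)
BLT top: taken
SUB r0, r0, #10 → r0=7-10=-3
XOR r0, r0, #9 → r0=(-3)^9=-12
ADD r0, r0, #13 → r0=(-12)+13=1
ADD r3, r3, #1 → r3=3+1=4
CMP r3, #5  (cmp 4,5)
BLT top: taken
SUB r0, r0, #10 → r0=1-10=-9
XOR r0, r0, #9 → r0=(-9)^9=-2
ADD r0, r0, #13 → r0=(-2)+13=11
ADD r3, r3, #1 → r3=4+1=5
CMP r3, #5  (cmp 5,5)
BLT top: not taken
halt.

11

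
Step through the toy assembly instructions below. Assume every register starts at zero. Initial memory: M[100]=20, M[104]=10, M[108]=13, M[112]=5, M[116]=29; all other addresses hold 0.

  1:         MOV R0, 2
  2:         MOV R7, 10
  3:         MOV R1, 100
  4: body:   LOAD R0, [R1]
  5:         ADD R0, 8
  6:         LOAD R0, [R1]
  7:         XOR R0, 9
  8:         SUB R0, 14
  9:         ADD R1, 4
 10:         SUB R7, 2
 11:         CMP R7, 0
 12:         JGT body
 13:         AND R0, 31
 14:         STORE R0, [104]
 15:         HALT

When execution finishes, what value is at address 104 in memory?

R0=2
R7=10
R1=100
R0=M[100]=20
R0=20+8=28
R0=M[100]=20
R0=20^9=29
R0=29-14=15
R1=100+4=104
R7=10-2=8
CMP R7, 0  (cmp 8,0)
JGT body: taken
R0=M[104]=10
R0=10+8=18
R0=M[104]=10
R0=10^9=3
R0=3-14=-11
R1=104+4=108
R7=8-2=6
CMP R7, 0  (cmp 6,0)
JGT body: taken
R0=M[108]=13
R0=13+8=21
R0=M[108]=13
R0=13^9=4
R0=4-14=-10
R1=108+4=112
R7=6-2=4
CMP R7, 0  (cmp 4,0)
JGT body: taken
R0=M[112]=5
R0=5+8=13
R0=M[112]=5
R0=5^9=12
R0=12-14=-2
R1=112+4=116
R7=4-2=2
CMP R7, 0  (cmp 2,0)
JGT body: taken
R0=M[116]=29
R0=29+8=37
R0=M[116]=29
R0=29^9=20
R0=20-14=6
R1=116+4=120
R7=2-2=0
CMP R7, 0  (cmp 0,0)
JGT body: not taken
R0=6&31=6
STORE R0, [104] → M[104]=6
halt.

6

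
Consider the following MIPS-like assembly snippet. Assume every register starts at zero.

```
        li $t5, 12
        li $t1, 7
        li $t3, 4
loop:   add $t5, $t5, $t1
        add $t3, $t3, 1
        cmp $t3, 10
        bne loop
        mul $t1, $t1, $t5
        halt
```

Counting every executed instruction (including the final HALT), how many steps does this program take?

29

li $t5, 12 → $t5=12
li $t1, 7 → $t1=7
li $t3, 4 → $t3=4
add $t5, $t5, $t1 → $t5=12+7=19
add $t3, $t3, 1 → $t3=4+1=5
cmp $t3, 10  (cmp 5,10)
bne loop: taken
add $t5, $t5, $t1 → $t5=19+7=26
add $t3, $t3, 1 → $t3=5+1=6
cmp $t3, 10  (cmp 6,10)
bne loop: taken
add $t5, $t5, $t1 → $t5=26+7=33
add $t3, $t3, 1 → $t3=6+1=7
cmp $t3, 10  (cmp 7,10)
bne loop: taken
add $t5, $t5, $t1 → $t5=33+7=40
add $t3, $t3, 1 → $t3=7+1=8
cmp $t3, 10  (cmp 8,10)
bne loop: taken
add $t5, $t5, $t1 → $t5=40+7=47
add $t3, $t3, 1 → $t3=8+1=9
cmp $t3, 10  (cmp 9,10)
bne loop: taken
add $t5, $t5, $t1 → $t5=47+7=54
add $t3, $t3, 1 → $t3=9+1=10
cmp $t3, 10  (cmp 10,10)
bne loop: not taken
mul $t1, $t1, $t5 → $t1=7*54=378
halt.
Total executed instructions: 29.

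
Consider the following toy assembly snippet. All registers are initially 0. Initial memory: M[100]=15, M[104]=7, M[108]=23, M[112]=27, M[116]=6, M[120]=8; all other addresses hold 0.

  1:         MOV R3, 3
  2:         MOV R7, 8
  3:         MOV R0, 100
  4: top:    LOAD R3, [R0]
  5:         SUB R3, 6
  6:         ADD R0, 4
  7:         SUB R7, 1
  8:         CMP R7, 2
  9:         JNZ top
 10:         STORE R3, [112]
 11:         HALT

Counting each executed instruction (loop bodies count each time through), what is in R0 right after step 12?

R3=3
R7=8
R0=100
R3=M[100]=15
R3=15-6=9
R0=100+4=104
R7=8-1=7
CMP R7, 2  (cmp 7,2)
JNZ top: taken
R3=M[104]=7
R3=7-6=1
R0=104+4=108
After step 12: R0 = 108.

108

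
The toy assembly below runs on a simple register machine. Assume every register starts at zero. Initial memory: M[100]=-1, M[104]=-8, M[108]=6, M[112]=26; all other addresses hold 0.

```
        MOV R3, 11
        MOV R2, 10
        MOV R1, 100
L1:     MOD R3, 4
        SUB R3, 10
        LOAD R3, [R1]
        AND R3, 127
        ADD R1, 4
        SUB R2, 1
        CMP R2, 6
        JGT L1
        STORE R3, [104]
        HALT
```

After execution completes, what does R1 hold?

after MOV R3, 11: R3=11
after MOV R2, 10: R2=10
after MOV R1, 100: R1=100
after MOD R3, 4: R3=11%4=3
after SUB R3, 10: R3=3-10=-7
after LOAD R3, [R1]: R3=M[100]=-1
after AND R3, 127: R3=(-1)&127=127
after ADD R1, 4: R1=100+4=104
after SUB R2, 1: R2=10-1=9
CMP R2, 6  (cmp 9,6)
JGT L1: taken
after MOD R3, 4: R3=127%4=3
after SUB R3, 10: R3=3-10=-7
after LOAD R3, [R1]: R3=M[104]=-8
after AND R3, 127: R3=(-8)&127=120
after ADD R1, 4: R1=104+4=108
after SUB R2, 1: R2=9-1=8
CMP R2, 6  (cmp 8,6)
JGT L1: taken
after MOD R3, 4: R3=120%4=0
after SUB R3, 10: R3=0-10=-10
after LOAD R3, [R1]: R3=M[108]=6
after AND R3, 127: R3=6&127=6
after ADD R1, 4: R1=108+4=112
after SUB R2, 1: R2=8-1=7
CMP R2, 6  (cmp 7,6)
JGT L1: taken
after MOD R3, 4: R3=6%4=2
after SUB R3, 10: R3=2-10=-8
after LOAD R3, [R1]: R3=M[112]=26
after AND R3, 127: R3=26&127=26
after ADD R1, 4: R1=112+4=116
after SUB R2, 1: R2=7-1=6
CMP R2, 6  (cmp 6,6)
JGT L1: not taken
STORE R3, [104] → M[104]=26
halt.

116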